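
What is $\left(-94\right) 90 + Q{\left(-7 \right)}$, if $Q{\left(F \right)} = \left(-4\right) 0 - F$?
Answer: $-8453$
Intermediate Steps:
$Q{\left(F \right)} = - F$ ($Q{\left(F \right)} = 0 - F = - F$)
$\left(-94\right) 90 + Q{\left(-7 \right)} = \left(-94\right) 90 - -7 = -8460 + 7 = -8453$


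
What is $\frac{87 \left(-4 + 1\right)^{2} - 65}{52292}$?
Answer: $\frac{359}{26146} \approx 0.013731$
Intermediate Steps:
$\frac{87 \left(-4 + 1\right)^{2} - 65}{52292} = \left(87 \left(-3\right)^{2} - 65\right) \frac{1}{52292} = \left(87 \cdot 9 - 65\right) \frac{1}{52292} = \left(783 - 65\right) \frac{1}{52292} = 718 \cdot \frac{1}{52292} = \frac{359}{26146}$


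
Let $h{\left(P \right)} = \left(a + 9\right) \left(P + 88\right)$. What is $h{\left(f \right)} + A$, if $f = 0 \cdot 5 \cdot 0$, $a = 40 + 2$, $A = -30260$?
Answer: $-25772$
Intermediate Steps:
$a = 42$
$f = 0$ ($f = 0 \cdot 0 = 0$)
$h{\left(P \right)} = 4488 + 51 P$ ($h{\left(P \right)} = \left(42 + 9\right) \left(P + 88\right) = 51 \left(88 + P\right) = 4488 + 51 P$)
$h{\left(f \right)} + A = \left(4488 + 51 \cdot 0\right) - 30260 = \left(4488 + 0\right) - 30260 = 4488 - 30260 = -25772$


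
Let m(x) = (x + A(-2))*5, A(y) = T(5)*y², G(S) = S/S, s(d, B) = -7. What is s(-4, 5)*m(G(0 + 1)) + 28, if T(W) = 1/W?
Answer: -35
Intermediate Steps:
G(S) = 1
A(y) = y²/5
m(x) = 4 + 5*x (m(x) = (x + (⅕)*(-2)²)*5 = (x + (⅕)*4)*5 = (x + ⅘)*5 = (⅘ + x)*5 = 4 + 5*x)
s(-4, 5)*m(G(0 + 1)) + 28 = -7*(4 + 5*1) + 28 = -7*(4 + 5) + 28 = -7*9 + 28 = -63 + 28 = -35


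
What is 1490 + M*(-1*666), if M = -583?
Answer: 389768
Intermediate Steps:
1490 + M*(-1*666) = 1490 - (-583)*666 = 1490 - 583*(-666) = 1490 + 388278 = 389768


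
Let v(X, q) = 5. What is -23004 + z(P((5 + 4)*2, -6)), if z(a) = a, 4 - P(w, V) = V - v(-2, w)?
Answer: -22989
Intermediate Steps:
P(w, V) = 9 - V (P(w, V) = 4 - (V - 1*5) = 4 - (V - 5) = 4 - (-5 + V) = 4 + (5 - V) = 9 - V)
-23004 + z(P((5 + 4)*2, -6)) = -23004 + (9 - 1*(-6)) = -23004 + (9 + 6) = -23004 + 15 = -22989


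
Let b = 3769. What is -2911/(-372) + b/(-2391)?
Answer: 1852711/296484 ≈ 6.2489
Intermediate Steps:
-2911/(-372) + b/(-2391) = -2911/(-372) + 3769/(-2391) = -2911*(-1/372) + 3769*(-1/2391) = 2911/372 - 3769/2391 = 1852711/296484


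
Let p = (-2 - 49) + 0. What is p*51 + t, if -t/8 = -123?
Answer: -1617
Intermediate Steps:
t = 984 (t = -8*(-123) = 984)
p = -51 (p = -51 + 0 = -51)
p*51 + t = -51*51 + 984 = -2601 + 984 = -1617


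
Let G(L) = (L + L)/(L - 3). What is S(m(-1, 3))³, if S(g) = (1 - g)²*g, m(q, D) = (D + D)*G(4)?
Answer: 1192094981664768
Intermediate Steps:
G(L) = 2*L/(-3 + L) (G(L) = (2*L)/(-3 + L) = 2*L/(-3 + L))
m(q, D) = 16*D (m(q, D) = (D + D)*(2*4/(-3 + 4)) = (2*D)*(2*4/1) = (2*D)*(2*4*1) = (2*D)*8 = 16*D)
S(g) = g*(1 - g)²
S(m(-1, 3))³ = ((16*3)*(-1 + 16*3)²)³ = (48*(-1 + 48)²)³ = (48*47²)³ = (48*2209)³ = 106032³ = 1192094981664768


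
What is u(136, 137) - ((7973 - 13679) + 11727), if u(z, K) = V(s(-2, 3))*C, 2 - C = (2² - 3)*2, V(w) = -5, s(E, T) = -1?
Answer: -6021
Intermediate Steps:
C = 0 (C = 2 - (2² - 3)*2 = 2 - (4 - 3)*2 = 2 - 2 = 0)
u(z, K) = 0 (u(z, K) = -5*0 = 0)
u(136, 137) - ((7973 - 13679) + 11727) = 0 - ((7973 - 13679) + 11727) = 0 - (-5706 + 11727) = 0 - 1*6021 = 0 - 6021 = -6021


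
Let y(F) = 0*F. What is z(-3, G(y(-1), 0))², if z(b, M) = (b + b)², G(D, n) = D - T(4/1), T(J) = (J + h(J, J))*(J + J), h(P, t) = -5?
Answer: 1296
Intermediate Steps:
y(F) = 0
T(J) = 2*J*(-5 + J) (T(J) = (J - 5)*(J + J) = (-5 + J)*(2*J) = 2*J*(-5 + J))
G(D, n) = 8 + D (G(D, n) = D - 2*4/1*(-5 + 4/1) = D - 2*4*1*(-5 + 4*1) = D - 2*4*(-5 + 4) = D - 2*4*(-1) = D - 1*(-8) = D + 8 = 8 + D)
z(b, M) = 4*b² (z(b, M) = (2*b)² = 4*b²)
z(-3, G(y(-1), 0))² = (4*(-3)²)² = (4*9)² = 36² = 1296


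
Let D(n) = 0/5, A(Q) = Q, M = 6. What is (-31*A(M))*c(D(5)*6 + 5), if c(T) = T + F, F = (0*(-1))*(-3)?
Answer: -930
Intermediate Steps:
F = 0 (F = 0*(-3) = 0)
D(n) = 0 (D(n) = 0*(⅕) = 0)
c(T) = T (c(T) = T + 0 = T)
(-31*A(M))*c(D(5)*6 + 5) = (-31*6)*(0*6 + 5) = -186*(0 + 5) = -186*5 = -930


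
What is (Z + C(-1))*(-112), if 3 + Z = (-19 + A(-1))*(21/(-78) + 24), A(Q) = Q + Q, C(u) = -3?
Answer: 734328/13 ≈ 56487.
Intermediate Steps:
A(Q) = 2*Q
Z = -13035/26 (Z = -3 + (-19 + 2*(-1))*(21/(-78) + 24) = -3 + (-19 - 2)*(21*(-1/78) + 24) = -3 - 21*(-7/26 + 24) = -3 - 21*617/26 = -3 - 12957/26 = -13035/26 ≈ -501.35)
(Z + C(-1))*(-112) = (-13035/26 - 3)*(-112) = -13113/26*(-112) = 734328/13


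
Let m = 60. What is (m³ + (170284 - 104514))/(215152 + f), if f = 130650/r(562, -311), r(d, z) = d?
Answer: 4167230/3185423 ≈ 1.3082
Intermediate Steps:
f = 65325/281 (f = 130650/562 = 130650*(1/562) = 65325/281 ≈ 232.47)
(m³ + (170284 - 104514))/(215152 + f) = (60³ + (170284 - 104514))/(215152 + 65325/281) = (216000 + 65770)/(60523037/281) = 281770*(281/60523037) = 4167230/3185423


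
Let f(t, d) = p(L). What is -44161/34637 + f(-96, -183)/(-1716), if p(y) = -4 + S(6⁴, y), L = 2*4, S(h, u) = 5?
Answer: -75814913/59437092 ≈ -1.2755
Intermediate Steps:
L = 8
p(y) = 1 (p(y) = -4 + 5 = 1)
f(t, d) = 1
-44161/34637 + f(-96, -183)/(-1716) = -44161/34637 + 1/(-1716) = -44161*1/34637 + 1*(-1/1716) = -44161/34637 - 1/1716 = -75814913/59437092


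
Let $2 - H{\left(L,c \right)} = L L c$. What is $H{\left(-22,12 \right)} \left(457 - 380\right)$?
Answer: $-447062$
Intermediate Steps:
$H{\left(L,c \right)} = 2 - c L^{2}$ ($H{\left(L,c \right)} = 2 - L L c = 2 - L^{2} c = 2 - c L^{2}$)
$H{\left(-22,12 \right)} \left(457 - 380\right) = \left(2 - 12 \left(-22\right)^{2}\right) \left(457 - 380\right) = \left(2 - 12 \cdot 484\right) \left(457 - 380\right) = \left(2 - 5808\right) 77 = \left(-5806\right) 77 = -447062$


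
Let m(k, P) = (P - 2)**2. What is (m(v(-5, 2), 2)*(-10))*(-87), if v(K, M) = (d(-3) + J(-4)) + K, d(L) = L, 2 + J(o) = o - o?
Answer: 0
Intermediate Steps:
J(o) = -2 (J(o) = -2 + (o - o) = -2 + 0 = -2)
v(K, M) = -5 + K (v(K, M) = (-3 - 2) + K = -5 + K)
m(k, P) = (-2 + P)**2
(m(v(-5, 2), 2)*(-10))*(-87) = ((-2 + 2)**2*(-10))*(-87) = (0**2*(-10))*(-87) = (0*(-10))*(-87) = 0*(-87) = 0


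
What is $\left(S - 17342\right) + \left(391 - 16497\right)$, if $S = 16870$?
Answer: $-16578$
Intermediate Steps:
$\left(S - 17342\right) + \left(391 - 16497\right) = \left(16870 - 17342\right) + \left(391 - 16497\right) = -472 - 16106 = -16578$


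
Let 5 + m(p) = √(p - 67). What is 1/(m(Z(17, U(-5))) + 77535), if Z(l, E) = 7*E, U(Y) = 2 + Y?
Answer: 38765/3005450494 - I*√22/3005450494 ≈ 1.2898e-5 - 1.5606e-9*I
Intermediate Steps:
m(p) = -5 + √(-67 + p) (m(p) = -5 + √(p - 67) = -5 + √(-67 + p))
1/(m(Z(17, U(-5))) + 77535) = 1/((-5 + √(-67 + 7*(2 - 5))) + 77535) = 1/((-5 + √(-67 + 7*(-3))) + 77535) = 1/((-5 + √(-67 - 21)) + 77535) = 1/((-5 + √(-88)) + 77535) = 1/((-5 + 2*I*√22) + 77535) = 1/(77530 + 2*I*√22)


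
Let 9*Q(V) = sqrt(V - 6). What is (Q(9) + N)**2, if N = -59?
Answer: (531 - sqrt(3))**2/81 ≈ 3458.3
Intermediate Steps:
Q(V) = sqrt(-6 + V)/9 (Q(V) = sqrt(V - 6)/9 = sqrt(-6 + V)/9)
(Q(9) + N)**2 = (sqrt(-6 + 9)/9 - 59)**2 = (sqrt(3)/9 - 59)**2 = (-59 + sqrt(3)/9)**2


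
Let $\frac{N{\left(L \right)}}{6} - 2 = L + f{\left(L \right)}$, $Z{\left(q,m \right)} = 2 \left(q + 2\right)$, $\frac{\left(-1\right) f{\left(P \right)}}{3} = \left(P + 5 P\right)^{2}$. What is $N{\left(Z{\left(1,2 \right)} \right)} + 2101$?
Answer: $-21179$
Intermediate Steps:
$f{\left(P \right)} = - 108 P^{2}$ ($f{\left(P \right)} = - 3 \left(P + 5 P\right)^{2} = - 3 \left(6 P\right)^{2} = - 3 \cdot 36 P^{2} = - 108 P^{2}$)
$Z{\left(q,m \right)} = 4 + 2 q$ ($Z{\left(q,m \right)} = 2 \left(2 + q\right) = 4 + 2 q$)
$N{\left(L \right)} = 12 - 648 L^{2} + 6 L$ ($N{\left(L \right)} = 12 + 6 \left(L - 108 L^{2}\right) = 12 - \left(- 6 L + 648 L^{2}\right) = 12 - 648 L^{2} + 6 L$)
$N{\left(Z{\left(1,2 \right)} \right)} + 2101 = \left(12 - 648 \left(4 + 2 \cdot 1\right)^{2} + 6 \left(4 + 2 \cdot 1\right)\right) + 2101 = \left(12 - 648 \left(4 + 2\right)^{2} + 6 \left(4 + 2\right)\right) + 2101 = \left(12 - 648 \cdot 6^{2} + 6 \cdot 6\right) + 2101 = \left(12 - 23328 + 36\right) + 2101 = -23280 + 2101 = -21179$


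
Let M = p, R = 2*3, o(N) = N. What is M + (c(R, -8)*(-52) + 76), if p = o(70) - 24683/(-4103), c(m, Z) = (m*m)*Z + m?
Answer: 60790113/4103 ≈ 14816.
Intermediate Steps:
R = 6
c(m, Z) = m + Z*m² (c(m, Z) = m²*Z + m = Z*m² + m = m + Z*m²)
p = 311893/4103 (p = 70 - 24683/(-4103) = 70 - 24683*(-1)/4103 = 70 - 1*(-24683/4103) = 70 + 24683/4103 = 311893/4103 ≈ 76.016)
M = 311893/4103 ≈ 76.016
M + (c(R, -8)*(-52) + 76) = 311893/4103 + ((6*(1 - 8*6))*(-52) + 76) = 311893/4103 + ((6*(1 - 48))*(-52) + 76) = 311893/4103 + ((6*(-47))*(-52) + 76) = 311893/4103 + (-282*(-52) + 76) = 311893/4103 + (14664 + 76) = 311893/4103 + 14740 = 60790113/4103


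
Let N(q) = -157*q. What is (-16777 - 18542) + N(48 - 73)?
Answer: -31394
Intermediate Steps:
(-16777 - 18542) + N(48 - 73) = (-16777 - 18542) - 157*(48 - 73) = -35319 - 157*(-25) = -35319 + 3925 = -31394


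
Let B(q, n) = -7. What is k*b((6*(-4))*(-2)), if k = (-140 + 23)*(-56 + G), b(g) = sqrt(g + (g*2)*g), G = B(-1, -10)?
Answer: 29484*sqrt(291) ≈ 5.0296e+5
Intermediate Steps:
G = -7
b(g) = sqrt(g + 2*g**2) (b(g) = sqrt(g + (2*g)*g) = sqrt(g + 2*g**2))
k = 7371 (k = (-140 + 23)*(-56 - 7) = -117*(-63) = 7371)
k*b((6*(-4))*(-2)) = 7371*sqrt(((6*(-4))*(-2))*(1 + 2*((6*(-4))*(-2)))) = 7371*sqrt((-24*(-2))*(1 + 2*(-24*(-2)))) = 7371*sqrt(48*(1 + 2*48)) = 7371*sqrt(48*(1 + 96)) = 7371*sqrt(48*97) = 7371*sqrt(4656) = 7371*(4*sqrt(291)) = 29484*sqrt(291)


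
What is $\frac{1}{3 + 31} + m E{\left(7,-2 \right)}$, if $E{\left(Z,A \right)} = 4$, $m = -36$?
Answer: $- \frac{4895}{34} \approx -143.97$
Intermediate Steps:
$\frac{1}{3 + 31} + m E{\left(7,-2 \right)} = \frac{1}{3 + 31} - 144 = \frac{1}{34} - 144 = - \frac{4895}{34}$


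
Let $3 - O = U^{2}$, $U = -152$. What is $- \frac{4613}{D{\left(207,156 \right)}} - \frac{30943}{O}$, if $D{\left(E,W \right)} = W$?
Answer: $- \frac{7825985}{277212} \approx -28.231$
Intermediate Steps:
$O = -23101$ ($O = 3 - \left(-152\right)^{2} = 3 - 23104 = -23101$)
$- \frac{4613}{D{\left(207,156 \right)}} - \frac{30943}{O} = - \frac{4613}{156} - \frac{30943}{-23101} = \left(-4613\right) \frac{1}{156} - - \frac{30943}{23101} = - \frac{4613}{156} + \frac{30943}{23101} = - \frac{7825985}{277212}$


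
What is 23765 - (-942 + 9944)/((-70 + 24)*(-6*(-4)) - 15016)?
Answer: 191550401/8060 ≈ 23766.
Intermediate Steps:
23765 - (-942 + 9944)/((-70 + 24)*(-6*(-4)) - 15016) = 23765 - 9002/(-46*24 - 15016) = 23765 - 9002/(-1104 - 15016) = 23765 - 9002/(-16120) = 23765 - 9002*(-1)/16120 = 23765 - 1*(-4501/8060) = 23765 + 4501/8060 = 191550401/8060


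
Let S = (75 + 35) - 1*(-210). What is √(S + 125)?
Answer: √445 ≈ 21.095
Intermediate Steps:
S = 320 (S = 110 + 210 = 320)
√(S + 125) = √(320 + 125) = √445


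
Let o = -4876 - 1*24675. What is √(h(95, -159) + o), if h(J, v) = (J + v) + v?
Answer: I*√29774 ≈ 172.55*I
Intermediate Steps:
h(J, v) = J + 2*v
o = -29551 (o = -4876 - 24675 = -29551)
√(h(95, -159) + o) = √((95 + 2*(-159)) - 29551) = √((95 - 318) - 29551) = √(-223 - 29551) = √(-29774) = I*√29774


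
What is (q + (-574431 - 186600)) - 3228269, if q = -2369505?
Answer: -6358805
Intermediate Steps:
(q + (-574431 - 186600)) - 3228269 = (-2369505 + (-574431 - 186600)) - 3228269 = (-2369505 - 761031) - 3228269 = -3130536 - 3228269 = -6358805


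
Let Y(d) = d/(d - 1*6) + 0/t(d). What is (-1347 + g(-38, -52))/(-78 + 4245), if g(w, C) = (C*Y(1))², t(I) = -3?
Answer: -30971/104175 ≈ -0.29730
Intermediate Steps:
Y(d) = d/(-6 + d) (Y(d) = d/(d - 1*6) + 0/(-3) = d/(d - 6) + 0*(-⅓) = d/(-6 + d) + 0 = d/(-6 + d))
g(w, C) = C²/25 (g(w, C) = (C*(1/(-6 + 1)))² = (C*(1/(-5)))² = (C*(1*(-⅕)))² = (C*(-⅕))² = (-C/5)² = C²/25)
(-1347 + g(-38, -52))/(-78 + 4245) = (-1347 + (1/25)*(-52)²)/(-78 + 4245) = (-1347 + (1/25)*2704)/4167 = (-1347 + 2704/25)*(1/4167) = -30971/25*1/4167 = -30971/104175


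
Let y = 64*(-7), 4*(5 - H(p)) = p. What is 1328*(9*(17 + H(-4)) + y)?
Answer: -320048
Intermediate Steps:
H(p) = 5 - p/4
y = -448
1328*(9*(17 + H(-4)) + y) = 1328*(9*(17 + (5 - ¼*(-4))) - 448) = 1328*(9*(17 + (5 + 1)) - 448) = 1328*(9*(17 + 6) - 448) = 1328*(9*23 - 448) = 1328*(207 - 448) = 1328*(-241) = -320048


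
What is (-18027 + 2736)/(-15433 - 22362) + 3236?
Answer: 122319911/37795 ≈ 3236.4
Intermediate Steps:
(-18027 + 2736)/(-15433 - 22362) + 3236 = -15291/(-37795) + 3236 = -15291*(-1/37795) + 3236 = 15291/37795 + 3236 = 122319911/37795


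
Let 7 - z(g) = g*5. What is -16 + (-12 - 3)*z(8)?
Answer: 479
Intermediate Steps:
z(g) = 7 - 5*g (z(g) = 7 - g*5 = 7 - 5*g)
-16 + (-12 - 3)*z(8) = -16 + (-12 - 3)*(7 - 5*8) = -16 - 15*(7 - 40) = -16 - 15*(-33) = -16 + 495 = 479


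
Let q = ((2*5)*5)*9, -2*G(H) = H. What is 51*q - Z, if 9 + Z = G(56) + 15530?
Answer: 7457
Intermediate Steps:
G(H) = -H/2
q = 450 (q = (10*5)*9 = 50*9 = 450)
Z = 15493 (Z = -9 + (-½*56 + 15530) = -9 + (-28 + 15530) = -9 + 15502 = 15493)
51*q - Z = 51*450 - 1*15493 = 22950 - 15493 = 7457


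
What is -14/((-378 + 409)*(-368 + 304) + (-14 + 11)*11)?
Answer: 14/2017 ≈ 0.0069410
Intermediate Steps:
-14/((-378 + 409)*(-368 + 304) + (-14 + 11)*11) = -14/(31*(-64) - 3*11) = -14/(-1984 - 33) = -14/(-2017) = -1/2017*(-14) = 14/2017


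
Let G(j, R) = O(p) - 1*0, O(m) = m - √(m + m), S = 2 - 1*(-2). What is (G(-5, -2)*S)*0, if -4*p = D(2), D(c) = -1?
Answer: 0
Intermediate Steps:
S = 4 (S = 2 + 2 = 4)
p = ¼ (p = -¼*(-1) = ¼ ≈ 0.25000)
O(m) = m - √2*√m (O(m) = m - √(2*m) = m - √2*√m)
G(j, R) = ¼ - √2/2 (G(j, R) = (¼ - √2*√(¼)) - 1*0 = (¼ - 1*√2*½) + 0 = (¼ - √2/2) + 0 = ¼ - √2/2)
(G(-5, -2)*S)*0 = ((¼ - √2/2)*4)*0 = (1 - 2*√2)*0 = 0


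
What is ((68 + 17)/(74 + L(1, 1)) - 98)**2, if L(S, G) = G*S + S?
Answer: 54213769/5776 ≈ 9386.0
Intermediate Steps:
L(S, G) = S + G*S
((68 + 17)/(74 + L(1, 1)) - 98)**2 = ((68 + 17)/(74 + 1*(1 + 1)) - 98)**2 = (85/(74 + 1*2) - 98)**2 = (85/(74 + 2) - 98)**2 = (85/76 - 98)**2 = (-7363/76)**2 = 54213769/5776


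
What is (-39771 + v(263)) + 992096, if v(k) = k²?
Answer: 1021494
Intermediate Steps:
(-39771 + v(263)) + 992096 = (-39771 + 263²) + 992096 = (-39771 + 69169) + 992096 = 29398 + 992096 = 1021494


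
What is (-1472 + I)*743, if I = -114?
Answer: -1178398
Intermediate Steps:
(-1472 + I)*743 = (-1472 - 114)*743 = -1586*743 = -1178398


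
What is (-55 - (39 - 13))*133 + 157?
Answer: -10616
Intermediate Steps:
(-55 - (39 - 13))*133 + 157 = (-55 - 1*26)*133 + 157 = (-55 - 26)*133 + 157 = -81*133 + 157 = -10773 + 157 = -10616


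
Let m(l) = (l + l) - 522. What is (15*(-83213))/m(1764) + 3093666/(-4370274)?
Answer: -101189883619/243278586 ≈ -415.94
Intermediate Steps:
m(l) = -522 + 2*l (m(l) = 2*l - 522 = -522 + 2*l)
(15*(-83213))/m(1764) + 3093666/(-4370274) = (15*(-83213))/(-522 + 2*1764) + 3093666/(-4370274) = -1248195/(-522 + 3528) + 3093666*(-1/4370274) = -1248195/3006 - 515611/728379 = -1248195*1/3006 - 515611/728379 = -416065/1002 - 515611/728379 = -101189883619/243278586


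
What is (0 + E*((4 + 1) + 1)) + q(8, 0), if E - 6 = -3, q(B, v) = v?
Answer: 18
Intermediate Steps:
E = 3 (E = 6 - 3 = 3)
(0 + E*((4 + 1) + 1)) + q(8, 0) = (0 + 3*((4 + 1) + 1)) + 0 = (0 + 3*(5 + 1)) + 0 = (0 + 3*6) + 0 = (0 + 18) + 0 = 18 + 0 = 18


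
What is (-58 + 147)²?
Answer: 7921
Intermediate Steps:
(-58 + 147)² = 89² = 7921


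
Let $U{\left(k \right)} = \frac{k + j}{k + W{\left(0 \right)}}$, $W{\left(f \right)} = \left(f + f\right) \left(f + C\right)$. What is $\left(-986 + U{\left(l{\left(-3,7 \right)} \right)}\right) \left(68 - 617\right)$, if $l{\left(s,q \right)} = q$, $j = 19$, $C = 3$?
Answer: $\frac{3774924}{7} \approx 5.3928 \cdot 10^{5}$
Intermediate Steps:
$W{\left(f \right)} = 2 f \left(3 + f\right)$ ($W{\left(f \right)} = \left(f + f\right) \left(f + 3\right) = 2 f \left(3 + f\right)$)
$U{\left(k \right)} = \frac{19 + k}{k}$ ($U{\left(k \right)} = \frac{k + 19}{k + 2 \cdot 0 \left(3 + 0\right)} = \frac{19 + k}{k + 2 \cdot 0 \cdot 3} = \frac{19 + k}{k + 0} = \frac{19 + k}{k}$)
$\left(-986 + U{\left(l{\left(-3,7 \right)} \right)}\right) \left(68 - 617\right) = \left(-986 + \frac{19 + 7}{7}\right) \left(68 - 617\right) = \left(-986 + \frac{1}{7} \cdot 26\right) \left(-549\right) = \left(-986 + \frac{26}{7}\right) \left(-549\right) = \left(- \frac{6876}{7}\right) \left(-549\right) = \frac{3774924}{7}$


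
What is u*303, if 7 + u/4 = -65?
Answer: -87264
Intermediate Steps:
u = -288 (u = -28 + 4*(-65) = -28 - 260 = -288)
u*303 = -288*303 = -87264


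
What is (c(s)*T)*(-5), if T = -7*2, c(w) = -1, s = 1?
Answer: -70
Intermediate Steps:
T = -14
(c(s)*T)*(-5) = -1*(-14)*(-5) = 14*(-5) = -70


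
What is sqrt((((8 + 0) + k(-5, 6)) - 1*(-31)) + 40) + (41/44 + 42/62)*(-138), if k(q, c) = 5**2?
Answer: -151455/682 + 2*sqrt(26) ≈ -211.88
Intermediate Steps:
k(q, c) = 25
sqrt((((8 + 0) + k(-5, 6)) - 1*(-31)) + 40) + (41/44 + 42/62)*(-138) = sqrt((((8 + 0) + 25) - 1*(-31)) + 40) + (41/44 + 42/62)*(-138) = sqrt(((8 + 25) + 31) + 40) + (41*(1/44) + 42*(1/62))*(-138) = sqrt((33 + 31) + 40) + (41/44 + 21/31)*(-138) = sqrt(64 + 40) + (2195/1364)*(-138) = sqrt(104) - 151455/682 = 2*sqrt(26) - 151455/682 = -151455/682 + 2*sqrt(26)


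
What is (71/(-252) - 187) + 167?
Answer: -5111/252 ≈ -20.282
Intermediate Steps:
(71/(-252) - 187) + 167 = (71*(-1/252) - 187) + 167 = (-71/252 - 187) + 167 = -47195/252 + 167 = -5111/252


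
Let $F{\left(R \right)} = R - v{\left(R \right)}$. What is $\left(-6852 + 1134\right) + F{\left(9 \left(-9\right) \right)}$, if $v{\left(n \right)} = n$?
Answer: $-5718$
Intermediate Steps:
$F{\left(R \right)} = 0$ ($F{\left(R \right)} = R - R = 0$)
$\left(-6852 + 1134\right) + F{\left(9 \left(-9\right) \right)} = \left(-6852 + 1134\right) + 0 = -5718 + 0 = -5718$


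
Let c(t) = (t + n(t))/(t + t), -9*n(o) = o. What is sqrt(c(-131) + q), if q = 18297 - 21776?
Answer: I*sqrt(31307)/3 ≈ 58.979*I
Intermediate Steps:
n(o) = -o/9
c(t) = 4/9 (c(t) = (t - t/9)/(t + t) = (8*t/9)/((2*t)) = (8*t/9)*(1/(2*t)) = 4/9)
q = -3479
sqrt(c(-131) + q) = sqrt(4/9 - 3479) = sqrt(-31307/9) = I*sqrt(31307)/3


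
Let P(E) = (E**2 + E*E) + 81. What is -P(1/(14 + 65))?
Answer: -505523/6241 ≈ -81.000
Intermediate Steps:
P(E) = 81 + 2*E**2 (P(E) = (E**2 + E**2) + 81 = 2*E**2 + 81 = 81 + 2*E**2)
-P(1/(14 + 65)) = -(81 + 2*(1/(14 + 65))**2) = -(81 + 2*(1/79)**2) = -(81 + 2*(1/6241)) = -(81 + 2/6241) = -1*505523/6241 = -505523/6241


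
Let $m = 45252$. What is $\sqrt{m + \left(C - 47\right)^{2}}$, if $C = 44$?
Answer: $3 \sqrt{5029} \approx 212.75$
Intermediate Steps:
$\sqrt{m + \left(C - 47\right)^{2}} = \sqrt{45252 + \left(44 - 47\right)^{2}} = \sqrt{45252 + \left(-3\right)^{2}} = \sqrt{45252 + 9} = \sqrt{45261} = 3 \sqrt{5029}$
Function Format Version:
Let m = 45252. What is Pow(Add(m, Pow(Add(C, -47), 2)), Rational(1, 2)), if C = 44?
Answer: Mul(3, Pow(5029, Rational(1, 2))) ≈ 212.75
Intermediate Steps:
Pow(Add(m, Pow(Add(C, -47), 2)), Rational(1, 2)) = Pow(Add(45252, Pow(Add(44, -47), 2)), Rational(1, 2)) = Pow(Add(45252, Pow(-3, 2)), Rational(1, 2)) = Pow(Add(45252, 9), Rational(1, 2)) = Pow(45261, Rational(1, 2)) = Mul(3, Pow(5029, Rational(1, 2)))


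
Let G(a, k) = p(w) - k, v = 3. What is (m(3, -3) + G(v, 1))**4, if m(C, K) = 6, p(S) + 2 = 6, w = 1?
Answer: 6561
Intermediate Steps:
p(S) = 4 (p(S) = -2 + 6 = 4)
G(a, k) = 4 - k
(m(3, -3) + G(v, 1))**4 = (6 + (4 - 1*1))**4 = (6 + (4 - 1))**4 = (6 + 3)**4 = 9**4 = 6561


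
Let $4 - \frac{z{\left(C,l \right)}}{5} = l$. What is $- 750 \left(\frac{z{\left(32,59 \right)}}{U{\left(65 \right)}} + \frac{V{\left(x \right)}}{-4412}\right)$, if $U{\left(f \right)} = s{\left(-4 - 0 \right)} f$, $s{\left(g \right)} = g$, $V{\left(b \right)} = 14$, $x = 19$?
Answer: $- \frac{22681125}{28678} \approx -790.89$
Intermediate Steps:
$z{\left(C,l \right)} = 20 - 5 l$
$U{\left(f \right)} = - 4 f$ ($U{\left(f \right)} = \left(-4 - 0\right) f = \left(-4 + 0\right) f = - 4 f$)
$- 750 \left(\frac{z{\left(32,59 \right)}}{U{\left(65 \right)}} + \frac{V{\left(x \right)}}{-4412}\right) = - 750 \left(\frac{20 - 295}{\left(-4\right) 65} + \frac{14}{-4412}\right) = - 750 \left(\frac{20 - 295}{-260} + 14 \left(- \frac{1}{4412}\right)\right) = - 750 \left(\left(-275\right) \left(- \frac{1}{260}\right) - \frac{7}{2206}\right) = - 750 \left(\frac{55}{52} - \frac{7}{2206}\right) = \left(-750\right) \frac{60483}{57356} = - \frac{22681125}{28678}$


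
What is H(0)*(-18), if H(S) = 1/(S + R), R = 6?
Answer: -3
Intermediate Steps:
H(S) = 1/(6 + S) (H(S) = 1/(S + 6) = 1/(6 + S))
H(0)*(-18) = -18/(6 + 0) = -18/6 = (⅙)*(-18) = -3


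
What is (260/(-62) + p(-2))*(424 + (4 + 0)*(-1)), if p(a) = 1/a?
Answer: -61110/31 ≈ -1971.3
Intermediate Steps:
(260/(-62) + p(-2))*(424 + (4 + 0)*(-1)) = (260/(-62) + 1/(-2))*(424 + (4 + 0)*(-1)) = (260*(-1/62) - ½)*(424 + 4*(-1)) = (-130/31 - ½)*(424 - 4) = -291/62*420 = -61110/31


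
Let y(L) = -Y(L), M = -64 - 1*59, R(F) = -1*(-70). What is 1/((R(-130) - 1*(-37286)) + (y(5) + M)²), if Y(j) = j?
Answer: 1/53740 ≈ 1.8608e-5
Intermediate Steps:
R(F) = 70
M = -123 (M = -64 - 59 = -123)
y(L) = -L
1/((R(-130) - 1*(-37286)) + (y(5) + M)²) = 1/((70 - 1*(-37286)) + (-1*5 - 123)²) = 1/((70 + 37286) + (-5 - 123)²) = 1/(37356 + (-128)²) = 1/(37356 + 16384) = 1/53740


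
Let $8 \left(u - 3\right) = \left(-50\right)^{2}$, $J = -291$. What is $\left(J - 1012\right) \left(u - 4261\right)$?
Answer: $\frac{10281973}{2} \approx 5.141 \cdot 10^{6}$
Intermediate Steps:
$u = \frac{631}{2}$ ($u = 3 + \frac{\left(-50\right)^{2}}{8} = 3 + \frac{1}{8} \cdot 2500 = 3 + \frac{625}{2} = \frac{631}{2} \approx 315.5$)
$\left(J - 1012\right) \left(u - 4261\right) = \left(-291 - 1012\right) \left(\frac{631}{2} - 4261\right) = \left(-1303\right) \left(- \frac{7891}{2}\right) = \frac{10281973}{2}$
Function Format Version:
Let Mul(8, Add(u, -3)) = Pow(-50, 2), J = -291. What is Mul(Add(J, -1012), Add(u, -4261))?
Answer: Rational(10281973, 2) ≈ 5.1410e+6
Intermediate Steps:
u = Rational(631, 2) (u = Add(3, Mul(Rational(1, 8), Pow(-50, 2))) = Add(3, Mul(Rational(1, 8), 2500)) = Add(3, Rational(625, 2)) = Rational(631, 2) ≈ 315.50)
Mul(Add(J, -1012), Add(u, -4261)) = Mul(Add(-291, -1012), Add(Rational(631, 2), -4261)) = Mul(-1303, Rational(-7891, 2)) = Rational(10281973, 2)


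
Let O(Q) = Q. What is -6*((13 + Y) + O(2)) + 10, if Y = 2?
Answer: -92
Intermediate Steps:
-6*((13 + Y) + O(2)) + 10 = -6*((13 + 2) + 2) + 10 = -6*(15 + 2) + 10 = -6*17 + 10 = -102 + 10 = -92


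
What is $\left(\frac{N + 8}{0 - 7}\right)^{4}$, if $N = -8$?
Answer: $0$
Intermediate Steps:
$\left(\frac{N + 8}{0 - 7}\right)^{4} = \left(\frac{-8 + 8}{0 - 7}\right)^{4} = \left(\frac{0}{-7}\right)^{4} = \left(0 \left(- \frac{1}{7}\right)\right)^{4} = 0^{4} = 0$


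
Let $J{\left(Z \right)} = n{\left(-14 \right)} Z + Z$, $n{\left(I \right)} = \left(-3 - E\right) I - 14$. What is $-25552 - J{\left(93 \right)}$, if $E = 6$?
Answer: $-36061$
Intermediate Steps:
$n{\left(I \right)} = -14 - 9 I$ ($n{\left(I \right)} = \left(-3 - 6\right) I - 14 = - 9 I - 14 = -14 - 9 I$)
$J{\left(Z \right)} = 113 Z$ ($J{\left(Z \right)} = \left(-14 - -126\right) Z + Z = \left(-14 + 126\right) Z + Z = 112 Z + Z = 113 Z$)
$-25552 - J{\left(93 \right)} = -25552 - 113 \cdot 93 = -25552 - 10509 = -36061$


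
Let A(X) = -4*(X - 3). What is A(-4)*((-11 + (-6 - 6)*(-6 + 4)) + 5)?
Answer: 504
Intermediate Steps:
A(X) = 12 - 4*X (A(X) = -4*(-3 + X) = 12 - 4*X)
A(-4)*((-11 + (-6 - 6)*(-6 + 4)) + 5) = (12 - 4*(-4))*((-11 + (-6 - 6)*(-6 + 4)) + 5) = (12 + 16)*((-11 - 12*(-2)) + 5) = 28*((-11 + 24) + 5) = 28*(13 + 5) = 28*18 = 504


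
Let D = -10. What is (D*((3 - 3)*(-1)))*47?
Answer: 0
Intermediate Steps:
(D*((3 - 3)*(-1)))*47 = -10*(3 - 3)*(-1)*47 = -0*(-1)*47 = -10*0*47 = 0*47 = 0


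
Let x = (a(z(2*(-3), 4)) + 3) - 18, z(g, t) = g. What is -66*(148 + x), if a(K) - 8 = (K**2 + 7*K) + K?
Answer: -8514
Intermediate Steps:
a(K) = 8 + K**2 + 8*K (a(K) = 8 + ((K**2 + 7*K) + K) = 8 + (K**2 + 8*K) = 8 + K**2 + 8*K)
x = -19 (x = ((8 + (2*(-3))**2 + 8*(2*(-3))) + 3) - 18 = ((8 + (-6)**2 + 8*(-6)) + 3) - 18 = ((8 + 36 - 48) + 3) - 18 = (-4 + 3) - 18 = -1 - 18 = -19)
-66*(148 + x) = -66*(148 - 19) = -66*129 = -8514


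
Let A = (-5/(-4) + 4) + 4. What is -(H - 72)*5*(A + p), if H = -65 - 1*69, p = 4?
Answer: 27295/2 ≈ 13648.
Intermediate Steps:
A = 37/4 (A = (-5*(-¼) + 4) + 4 = (5/4 + 4) + 4 = 21/4 + 4 = 37/4 ≈ 9.2500)
H = -134 (H = -65 - 69 = -134)
-(H - 72)*5*(A + p) = -(-134 - 72)*5*(37/4 + 4) = -(-206)*5*(53/4) = -(-206)*265/4 = -1*(-27295/2) = 27295/2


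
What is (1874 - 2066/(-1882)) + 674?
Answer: 2398701/941 ≈ 2549.1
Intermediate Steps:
(1874 - 2066/(-1882)) + 674 = (1874 - 2066*(-1/1882)) + 674 = (1874 + 1033/941) + 674 = 1764467/941 + 674 = 2398701/941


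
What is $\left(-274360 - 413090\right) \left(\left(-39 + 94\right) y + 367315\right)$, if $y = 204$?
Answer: $-260223885750$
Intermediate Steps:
$\left(-274360 - 413090\right) \left(\left(-39 + 94\right) y + 367315\right) = \left(-274360 - 413090\right) \left(\left(-39 + 94\right) 204 + 367315\right) = - 687450 \left(55 \cdot 204 + 367315\right) = - 687450 \left(11220 + 367315\right) = \left(-687450\right) 378535 = -260223885750$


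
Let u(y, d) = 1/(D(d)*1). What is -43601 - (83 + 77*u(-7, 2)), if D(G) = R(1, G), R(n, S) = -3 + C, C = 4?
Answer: -43761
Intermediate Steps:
R(n, S) = 1 (R(n, S) = -3 + 4 = 1)
D(G) = 1
u(y, d) = 1 (u(y, d) = 1/(1*1) = 1/1 = 1)
-43601 - (83 + 77*u(-7, 2)) = -43601 - (83 + 77*1) = -43601 - (83 + 77) = -43601 - 1*160 = -43601 - 160 = -43761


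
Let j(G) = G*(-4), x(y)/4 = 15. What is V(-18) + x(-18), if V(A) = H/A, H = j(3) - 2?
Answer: 547/9 ≈ 60.778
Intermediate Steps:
x(y) = 60 (x(y) = 4*15 = 60)
j(G) = -4*G
H = -14 (H = -4*3 - 2 = -12 - 2 = -14)
V(A) = -14/A
V(-18) + x(-18) = -14/(-18) + 60 = -14*(-1/18) + 60 = 7/9 + 60 = 547/9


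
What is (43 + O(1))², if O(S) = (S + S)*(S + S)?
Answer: 2209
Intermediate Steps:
O(S) = 4*S² (O(S) = (2*S)*(2*S) = 4*S²)
(43 + O(1))² = (43 + 4*1²)² = (43 + 4*1)² = (43 + 4)² = 47² = 2209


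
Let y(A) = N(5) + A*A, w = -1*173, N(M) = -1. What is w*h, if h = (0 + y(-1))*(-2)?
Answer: 0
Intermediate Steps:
w = -173
y(A) = -1 + A**2 (y(A) = -1 + A*A = -1 + A**2)
h = 0 (h = (0 + (-1 + (-1)**2))*(-2) = (0 + (-1 + 1))*(-2) = (0 + 0)*(-2) = 0*(-2) = 0)
w*h = -173*0 = 0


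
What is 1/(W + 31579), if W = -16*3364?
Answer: -1/22245 ≈ -4.4954e-5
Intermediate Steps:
W = -53824
1/(W + 31579) = 1/(-53824 + 31579) = 1/(-22245) = -1/22245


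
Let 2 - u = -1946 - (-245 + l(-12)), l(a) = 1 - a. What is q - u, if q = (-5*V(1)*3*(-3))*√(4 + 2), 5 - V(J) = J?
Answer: -1716 + 180*√6 ≈ -1275.1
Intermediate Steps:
V(J) = 5 - J
u = 1716 (u = 2 - (-1946 - (-245 + (1 - 1*(-12)))) = 2 - (-1946 - (-245 + (1 + 12))) = 2 - (-1946 - (-245 + 13)) = 2 - (-1946 - 1*(-232)) = 2 - (-1946 + 232) = 2 - 1*(-1714) = 2 + 1714 = 1716)
q = 180*√6 (q = (-5*(5 - 1*1)*3*(-3))*√(4 + 2) = (-5*(5 - 1)*3*(-3))*√6 = (-5*4*3*(-3))*√6 = (-60*(-3))*√6 = (-5*(-36))*√6 = 180*√6 ≈ 440.91)
q - u = 180*√6 - 1*1716 = 180*√6 - 1716 = -1716 + 180*√6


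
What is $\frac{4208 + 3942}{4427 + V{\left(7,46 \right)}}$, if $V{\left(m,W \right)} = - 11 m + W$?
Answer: $\frac{4075}{2198} \approx 1.854$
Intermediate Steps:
$V{\left(m,W \right)} = W - 11 m$
$\frac{4208 + 3942}{4427 + V{\left(7,46 \right)}} = \frac{4208 + 3942}{4427 + \left(46 - 77\right)} = \frac{8150}{4427 + \left(46 - 77\right)} = \frac{8150}{4427 - 31} = \frac{8150}{4396} = 8150 \cdot \frac{1}{4396} = \frac{4075}{2198}$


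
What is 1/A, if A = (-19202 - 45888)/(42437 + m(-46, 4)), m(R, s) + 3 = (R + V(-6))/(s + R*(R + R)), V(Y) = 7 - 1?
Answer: -22468798/34465155 ≈ -0.65193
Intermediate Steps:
V(Y) = 6
m(R, s) = -3 + (6 + R)/(s + 2*R²) (m(R, s) = -3 + (R + 6)/(s + R*(R + R)) = -3 + (6 + R)/(s + R*(2*R)) = -3 + (6 + R)/(s + 2*R²))
A = -34465155/22468798 (A = (-19202 - 45888)/(42437 + (6 - 46 - 6*(-46)² - 3*4)/(4 + 2*(-46)²)) = -65090/(42437 + (6 - 46 - 6*2116 - 12)/(4 + 2*2116)) = -65090/(42437 + (6 - 46 - 12696 - 12)/(4 + 4232)) = -65090/(42437 - 12748/4236) = -65090/(42437 + (1/4236)*(-12748)) = -65090/(42437 - 3187/1059) = -65090/44937596/1059 = -65090*1059/44937596 = -34465155/22468798 ≈ -1.5339)
1/A = 1/(-34465155/22468798) = -22468798/34465155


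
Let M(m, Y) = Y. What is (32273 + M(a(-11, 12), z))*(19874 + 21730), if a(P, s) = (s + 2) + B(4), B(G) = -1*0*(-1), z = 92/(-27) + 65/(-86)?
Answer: 519552409226/387 ≈ 1.3425e+9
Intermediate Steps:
z = -9667/2322 (z = 92*(-1/27) + 65*(-1/86) = -92/27 - 65/86 = -9667/2322 ≈ -4.1632)
B(G) = 0 (B(G) = 0*(-1) = 0)
a(P, s) = 2 + s (a(P, s) = (s + 2) + 0 = (2 + s) + 0 = 2 + s)
(32273 + M(a(-11, 12), z))*(19874 + 21730) = (32273 - 9667/2322)*(19874 + 21730) = (74928239/2322)*41604 = 519552409226/387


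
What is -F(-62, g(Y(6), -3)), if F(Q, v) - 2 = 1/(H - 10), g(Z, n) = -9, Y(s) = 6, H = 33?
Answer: -47/23 ≈ -2.0435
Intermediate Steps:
F(Q, v) = 47/23 (F(Q, v) = 2 + 1/(33 - 10) = 2 + 1/23 = 47/23)
-F(-62, g(Y(6), -3)) = -1*47/23 = -47/23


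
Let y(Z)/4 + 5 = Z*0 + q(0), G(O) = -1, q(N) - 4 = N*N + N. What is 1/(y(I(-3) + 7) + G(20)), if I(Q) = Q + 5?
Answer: -⅕ ≈ -0.20000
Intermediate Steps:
q(N) = 4 + N + N² (q(N) = 4 + (N*N + N) = 4 + (N² + N) = 4 + (N + N²) = 4 + N + N²)
I(Q) = 5 + Q
y(Z) = -4 (y(Z) = -20 + 4*(Z*0 + (4 + 0 + 0²)) = -20 + 4*(0 + (4 + 0 + 0)) = -20 + 4*(0 + 4) = -20 + 4*4 = -20 + 16 = -4)
1/(y(I(-3) + 7) + G(20)) = 1/(-4 - 1) = 1/(-5) = -⅕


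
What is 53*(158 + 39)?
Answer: 10441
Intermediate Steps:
53*(158 + 39) = 53*197 = 10441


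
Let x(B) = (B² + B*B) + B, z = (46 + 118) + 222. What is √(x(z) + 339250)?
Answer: 2*√159407 ≈ 798.52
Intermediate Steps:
z = 386 (z = 164 + 222 = 386)
x(B) = B + 2*B² (x(B) = (B² + B²) + B = 2*B² + B = B + 2*B²)
√(x(z) + 339250) = √(386*(1 + 2*386) + 339250) = √(386*(1 + 772) + 339250) = √(386*773 + 339250) = √(298378 + 339250) = √637628 = 2*√159407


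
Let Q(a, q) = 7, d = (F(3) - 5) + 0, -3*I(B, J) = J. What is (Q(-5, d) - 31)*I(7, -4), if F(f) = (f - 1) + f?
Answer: -32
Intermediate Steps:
F(f) = -1 + 2*f (F(f) = (-1 + f) + f = -1 + 2*f)
I(B, J) = -J/3
d = 0 (d = ((-1 + 2*3) - 5) + 0 = ((-1 + 6) - 5) + 0 = (5 - 5) + 0 = 0 + 0 = 0)
(Q(-5, d) - 31)*I(7, -4) = (7 - 31)*(-⅓*(-4)) = -24*4/3 = -32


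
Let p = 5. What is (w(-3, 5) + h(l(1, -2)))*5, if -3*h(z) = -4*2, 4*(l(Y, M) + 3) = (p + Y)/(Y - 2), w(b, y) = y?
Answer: 115/3 ≈ 38.333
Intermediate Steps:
l(Y, M) = -3 + (5 + Y)/(4*(-2 + Y)) (l(Y, M) = -3 + ((5 + Y)/(Y - 2))/4 = -3 + ((5 + Y)/(-2 + Y))/4 = -3 + (5 + Y)/(4*(-2 + Y)))
h(z) = 8/3 (h(z) = -(-4)*2/3 = -1/3*(-8) = 8/3)
(w(-3, 5) + h(l(1, -2)))*5 = (5 + 8/3)*5 = (23/3)*5 = 115/3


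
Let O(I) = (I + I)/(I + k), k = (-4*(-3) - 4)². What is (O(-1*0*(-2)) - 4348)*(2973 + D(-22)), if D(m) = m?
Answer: -12830948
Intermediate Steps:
k = 64 (k = (12 - 4)² = 8² = 64)
O(I) = 2*I/(64 + I) (O(I) = (I + I)/(I + 64) = (2*I)/(64 + I) = 2*I/(64 + I))
(O(-1*0*(-2)) - 4348)*(2973 + D(-22)) = (2*(-1*0*(-2))/(64 - 1*0*(-2)) - 4348)*(2973 - 22) = (2*(0*(-2))/(64 + 0*(-2)) - 4348)*2951 = (2*0/(64 + 0) - 4348)*2951 = (2*0/64 - 4348)*2951 = (2*0*(1/64) - 4348)*2951 = (0 - 4348)*2951 = -4348*2951 = -12830948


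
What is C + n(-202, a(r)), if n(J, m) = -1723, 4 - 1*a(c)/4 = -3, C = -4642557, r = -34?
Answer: -4644280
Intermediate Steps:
a(c) = 28 (a(c) = 16 - 4*(-3) = 16 + 12 = 28)
C + n(-202, a(r)) = -4642557 - 1723 = -4644280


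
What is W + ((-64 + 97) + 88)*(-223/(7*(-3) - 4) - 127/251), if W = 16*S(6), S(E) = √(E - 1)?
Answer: 6388558/6275 + 16*√5 ≈ 1053.9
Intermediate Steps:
S(E) = √(-1 + E)
W = 16*√5 (W = 16*√(-1 + 6) = 16*√5 ≈ 35.777)
W + ((-64 + 97) + 88)*(-223/(7*(-3) - 4) - 127/251) = 16*√5 + ((-64 + 97) + 88)*(-223/(7*(-3) - 4) - 127/251) = 16*√5 + (33 + 88)*(-223/(-21 - 4) - 127*1/251) = 16*√5 + 121*(-223/(-25) - 127/251) = 16*√5 + 121*(-223*(-1/25) - 127/251) = 16*√5 + 121*(223/25 - 127/251) = 16*√5 + 121*(52798/6275) = 16*√5 + 6388558/6275 = 6388558/6275 + 16*√5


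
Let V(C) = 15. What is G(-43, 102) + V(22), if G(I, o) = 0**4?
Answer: 15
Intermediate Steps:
G(I, o) = 0
G(-43, 102) + V(22) = 0 + 15 = 15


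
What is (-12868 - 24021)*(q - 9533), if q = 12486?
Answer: -108933217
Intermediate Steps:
(-12868 - 24021)*(q - 9533) = (-12868 - 24021)*(12486 - 9533) = -36889*2953 = -108933217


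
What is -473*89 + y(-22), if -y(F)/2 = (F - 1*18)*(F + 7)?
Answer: -43297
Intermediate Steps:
y(F) = -2*(-18 + F)*(7 + F) (y(F) = -2*(F - 1*18)*(F + 7) = -2*(F - 18)*(7 + F) = -2*(-18 + F)*(7 + F))
-473*89 + y(-22) = -473*89 + (252 - 2*(-22)² + 22*(-22)) = -42097 + (252 - 2*484 - 484) = -42097 + (252 - 968 - 484) = -42097 - 1200 = -43297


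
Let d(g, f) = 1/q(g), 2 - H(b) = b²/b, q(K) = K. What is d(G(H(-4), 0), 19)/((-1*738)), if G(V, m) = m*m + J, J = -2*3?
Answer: 1/4428 ≈ 0.00022584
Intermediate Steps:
J = -6
H(b) = 2 - b (H(b) = 2 - b²/b = 2 - b)
G(V, m) = -6 + m² (G(V, m) = m*m - 6 = m² - 6 = -6 + m²)
d(g, f) = 1/g
d(G(H(-4), 0), 19)/((-1*738)) = 1/((-6 + 0²)*((-1*738))) = 1/((-6 + 0)*(-738)) = -1/738/(-6) = -⅙*(-1/738) = 1/4428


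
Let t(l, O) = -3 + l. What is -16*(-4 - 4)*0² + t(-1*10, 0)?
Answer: -13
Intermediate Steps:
-16*(-4 - 4)*0² + t(-1*10, 0) = -16*(-4 - 4)*0² + (-3 - 1*10) = -(-128)*0 + (-3 - 10) = -16*0 - 13 = 0 - 13 = -13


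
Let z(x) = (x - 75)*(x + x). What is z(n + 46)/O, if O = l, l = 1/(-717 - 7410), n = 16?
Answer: 13100724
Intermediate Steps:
z(x) = 2*x*(-75 + x) (z(x) = (-75 + x)*(2*x) = 2*x*(-75 + x))
l = -1/8127 (l = 1/(-8127) = -1/8127 ≈ -0.00012305)
O = -1/8127 ≈ -0.00012305
z(n + 46)/O = (2*(16 + 46)*(-75 + (16 + 46)))/(-1/8127) = (2*62*(-75 + 62))*(-8127) = (2*62*(-13))*(-8127) = -1612*(-8127) = 13100724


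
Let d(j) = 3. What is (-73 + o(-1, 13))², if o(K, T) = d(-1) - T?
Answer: 6889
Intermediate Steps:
o(K, T) = 3 - T
(-73 + o(-1, 13))² = (-73 + (3 - 1*13))² = (-73 + (3 - 13))² = (-73 - 10)² = (-83)² = 6889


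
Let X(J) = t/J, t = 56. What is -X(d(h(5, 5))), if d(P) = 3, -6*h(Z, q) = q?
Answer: -56/3 ≈ -18.667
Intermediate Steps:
h(Z, q) = -q/6
X(J) = 56/J
-X(d(h(5, 5))) = -56/3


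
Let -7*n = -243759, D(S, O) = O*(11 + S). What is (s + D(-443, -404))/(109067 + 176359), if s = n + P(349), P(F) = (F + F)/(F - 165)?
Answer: 134824303/183814344 ≈ 0.73348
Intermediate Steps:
P(F) = 2*F/(-165 + F) (P(F) = (2*F)/(-165 + F) = 2*F/(-165 + F))
n = 243759/7 (n = -⅐*(-243759) = 243759/7 ≈ 34823.)
s = 22428271/644 (s = 243759/7 + 2*349/(-165 + 349) = 243759/7 + 2*349/184 = 243759/7 + 2*349*(1/184) = 243759/7 + 349/92 = 22428271/644 ≈ 34827.)
(s + D(-443, -404))/(109067 + 176359) = (22428271/644 - 404*(11 - 443))/(109067 + 176359) = (22428271/644 - 404*(-432))/285426 = (22428271/644 + 174528)*(1/285426) = (134824303/644)*(1/285426) = 134824303/183814344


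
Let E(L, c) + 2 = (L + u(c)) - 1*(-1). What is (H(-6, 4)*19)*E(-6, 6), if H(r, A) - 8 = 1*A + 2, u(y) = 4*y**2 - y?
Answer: 34846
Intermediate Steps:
u(y) = -y + 4*y**2
H(r, A) = 10 + A (H(r, A) = 8 + (1*A + 2) = 8 + (A + 2) = 8 + (2 + A) = 10 + A)
E(L, c) = -1 + L + c*(-1 + 4*c) (E(L, c) = -2 + ((L + c*(-1 + 4*c)) - 1*(-1)) = -2 + ((L + c*(-1 + 4*c)) + 1) = -2 + (1 + L + c*(-1 + 4*c)) = -1 + L + c*(-1 + 4*c))
(H(-6, 4)*19)*E(-6, 6) = ((10 + 4)*19)*(-1 - 6 + 6*(-1 + 4*6)) = (14*19)*(-1 - 6 + 6*(-1 + 24)) = 266*(-1 - 6 + 6*23) = 266*(-1 - 6 + 138) = 266*131 = 34846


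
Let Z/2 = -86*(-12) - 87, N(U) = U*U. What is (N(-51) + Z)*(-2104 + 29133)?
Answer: 121387239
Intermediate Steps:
N(U) = U²
Z = 1890 (Z = 2*(-86*(-12) - 87) = 2*(1032 - 87) = 2*945 = 1890)
(N(-51) + Z)*(-2104 + 29133) = ((-51)² + 1890)*(-2104 + 29133) = (2601 + 1890)*27029 = 4491*27029 = 121387239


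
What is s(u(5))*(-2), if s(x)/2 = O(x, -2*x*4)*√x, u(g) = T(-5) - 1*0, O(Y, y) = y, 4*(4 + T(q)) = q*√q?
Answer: 4*(-16 - 5*I*√5)^(3/2) ≈ -273.36 + 210.39*I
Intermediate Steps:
T(q) = -4 + q^(3/2)/4 (T(q) = -4 + (q*√q)/4 = -4 + q^(3/2)/4)
u(g) = -4 - 5*I*√5/4 (u(g) = (-4 + (-5)^(3/2)/4) - 1*0 = (-4 + (-5*I*√5)/4) + 0 = (-4 - 5*I*√5/4) + 0 = -4 - 5*I*√5/4)
s(x) = -16*x^(3/2) (s(x) = 2*((-2*x*4)*√x) = 2*((-8*x)*√x) = 2*(-8*x^(3/2)) = -16*x^(3/2))
s(u(5))*(-2) = -16*(-4 - 5*I*√5/4)^(3/2)*(-2) = 32*(-4 - 5*I*√5/4)^(3/2)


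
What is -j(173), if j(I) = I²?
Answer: -29929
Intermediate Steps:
-j(173) = -1*173² = -1*29929 = -29929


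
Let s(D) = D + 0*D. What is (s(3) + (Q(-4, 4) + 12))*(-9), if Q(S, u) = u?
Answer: -171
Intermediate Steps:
s(D) = D (s(D) = D + 0 = D)
(s(3) + (Q(-4, 4) + 12))*(-9) = (3 + (4 + 12))*(-9) = (3 + 16)*(-9) = 19*(-9) = -171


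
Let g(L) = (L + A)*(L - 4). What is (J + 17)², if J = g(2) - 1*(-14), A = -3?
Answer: 1089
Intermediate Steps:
g(L) = (-4 + L)*(-3 + L) (g(L) = (L - 3)*(L - 4) = (-3 + L)*(-4 + L) = (-4 + L)*(-3 + L))
J = 16 (J = (12 + 2² - 7*2) - 1*(-14) = (12 + 4 - 14) + 14 = 2 + 14 = 16)
(J + 17)² = (16 + 17)² = 33² = 1089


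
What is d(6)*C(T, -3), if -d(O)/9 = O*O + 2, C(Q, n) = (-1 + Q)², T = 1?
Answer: 0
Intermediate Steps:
d(O) = -18 - 9*O² (d(O) = -9*(O*O + 2) = -9*(O² + 2) = -9*(2 + O²) = -18 - 9*O²)
d(6)*C(T, -3) = (-18 - 9*6²)*(-1 + 1)² = (-18 - 9*36)*0² = (-18 - 324)*0 = -342*0 = 0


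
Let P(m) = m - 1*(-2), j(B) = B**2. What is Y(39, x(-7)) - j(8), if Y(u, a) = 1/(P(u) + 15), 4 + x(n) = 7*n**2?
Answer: -3583/56 ≈ -63.982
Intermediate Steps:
x(n) = -4 + 7*n**2
P(m) = 2 + m (P(m) = m + 2 = 2 + m)
Y(u, a) = 1/(17 + u) (Y(u, a) = 1/((2 + u) + 15) = 1/(17 + u))
Y(39, x(-7)) - j(8) = 1/(17 + 39) - 1*8**2 = 1/56 - 1*64 = 1/56 - 64 = -3583/56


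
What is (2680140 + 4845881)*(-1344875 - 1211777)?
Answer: -19241416641692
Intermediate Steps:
(2680140 + 4845881)*(-1344875 - 1211777) = 7526021*(-2556652) = -19241416641692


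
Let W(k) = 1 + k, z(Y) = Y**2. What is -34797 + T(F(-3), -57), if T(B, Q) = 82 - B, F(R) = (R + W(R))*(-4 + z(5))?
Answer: -34610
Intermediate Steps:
F(R) = 21 + 42*R (F(R) = (R + (1 + R))*(-4 + 5**2) = (1 + 2*R)*(-4 + 25) = (1 + 2*R)*21 = 21 + 42*R)
-34797 + T(F(-3), -57) = -34797 + (82 - (21 + 42*(-3))) = -34797 + (82 - (21 - 126)) = -34797 + (82 - 1*(-105)) = -34797 + (82 + 105) = -34797 + 187 = -34610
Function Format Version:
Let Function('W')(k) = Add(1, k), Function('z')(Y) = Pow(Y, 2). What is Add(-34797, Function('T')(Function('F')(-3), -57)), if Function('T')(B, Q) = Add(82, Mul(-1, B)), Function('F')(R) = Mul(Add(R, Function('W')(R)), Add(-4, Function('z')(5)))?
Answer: -34610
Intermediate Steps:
Function('F')(R) = Add(21, Mul(42, R)) (Function('F')(R) = Mul(Add(R, Add(1, R)), Add(-4, Pow(5, 2))) = Mul(Add(1, Mul(2, R)), Add(-4, 25)) = Mul(Add(1, Mul(2, R)), 21) = Add(21, Mul(42, R)))
Add(-34797, Function('T')(Function('F')(-3), -57)) = Add(-34797, Add(82, Mul(-1, Add(21, Mul(42, -3))))) = Add(-34797, Add(82, Mul(-1, Add(21, -126)))) = Add(-34797, Add(82, Mul(-1, -105))) = Add(-34797, Add(82, 105)) = Add(-34797, 187) = -34610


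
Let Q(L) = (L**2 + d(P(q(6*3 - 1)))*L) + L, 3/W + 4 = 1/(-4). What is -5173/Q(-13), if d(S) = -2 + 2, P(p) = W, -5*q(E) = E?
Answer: -5173/156 ≈ -33.160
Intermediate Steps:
q(E) = -E/5
W = -12/17 (W = 3/(-4 + 1/(-4)) = 3/(-4 + 1*(-1/4)) = 3/(-4 - 1/4) = 3/(-17/4) = 3*(-4/17) = -12/17 ≈ -0.70588)
P(p) = -12/17
d(S) = 0
Q(L) = L + L**2 (Q(L) = (L**2 + 0*L) + L = (L**2 + 0) + L = L**2 + L = L + L**2)
-5173/Q(-13) = -5173*(-1/(13*(1 - 13))) = -5173/((-13*(-12))) = -5173/156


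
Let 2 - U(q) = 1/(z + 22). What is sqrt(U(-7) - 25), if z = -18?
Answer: I*sqrt(93)/2 ≈ 4.8218*I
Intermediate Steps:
U(q) = 7/4 (U(q) = 2 - 1/(-18 + 22) = 2 - 1/4 = 7/4)
sqrt(U(-7) - 25) = sqrt(7/4 - 25) = sqrt(-93/4) = I*sqrt(93)/2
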